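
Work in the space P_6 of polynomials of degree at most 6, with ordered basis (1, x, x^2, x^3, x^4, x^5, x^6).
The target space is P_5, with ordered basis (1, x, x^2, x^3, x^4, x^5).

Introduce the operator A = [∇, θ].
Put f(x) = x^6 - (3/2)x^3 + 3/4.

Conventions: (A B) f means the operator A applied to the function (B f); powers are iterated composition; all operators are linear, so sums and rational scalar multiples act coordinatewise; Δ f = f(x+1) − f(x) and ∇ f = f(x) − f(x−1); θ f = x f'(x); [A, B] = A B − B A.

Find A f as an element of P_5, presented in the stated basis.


θ f = 6x^6 - (9/2)x^3
∇ θ f = 36x^5 - 90x^4 + 120x^3 - (207/2)x^2 + (99/2)x - 21/2
∇ f = 6x^5 - 15x^4 + 20x^3 - (39/2)x^2 + (21/2)x - 5/2
θ ∇ f = 30x^5 - 60x^4 + 60x^3 - 39x^2 + (21/2)x
[∇, θ] f = 6x^5 - 30x^4 + 60x^3 - (129/2)x^2 + 39x - 21/2

the result is g(x) = 6x^5 - 30x^4 + 60x^3 - (129/2)x^2 + 39x - 21/2


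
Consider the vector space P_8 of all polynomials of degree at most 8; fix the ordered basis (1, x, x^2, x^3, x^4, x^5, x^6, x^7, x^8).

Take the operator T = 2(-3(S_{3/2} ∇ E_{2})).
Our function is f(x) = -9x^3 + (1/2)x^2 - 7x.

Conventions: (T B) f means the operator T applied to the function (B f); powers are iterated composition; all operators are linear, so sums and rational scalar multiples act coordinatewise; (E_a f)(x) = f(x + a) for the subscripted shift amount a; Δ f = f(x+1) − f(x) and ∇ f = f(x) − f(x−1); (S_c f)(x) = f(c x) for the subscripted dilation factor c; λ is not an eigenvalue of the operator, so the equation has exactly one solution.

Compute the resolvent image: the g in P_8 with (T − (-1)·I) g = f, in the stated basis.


the image equals g(x) = -9x^3 - 364x^2 - 7288x - 50658

write g with unknown coordinates in the stated basis and equate coefficients in (T − (-1)·I) g = f
solving from the highest basis element down gives g = -9x^3 - 364x^2 - 7288x - 50658
check: T g = (729/2)x^2 + 7281x + 50658
so T g − (-1)·g = -9x^3 + (1/2)x^2 - 7x = f ✓


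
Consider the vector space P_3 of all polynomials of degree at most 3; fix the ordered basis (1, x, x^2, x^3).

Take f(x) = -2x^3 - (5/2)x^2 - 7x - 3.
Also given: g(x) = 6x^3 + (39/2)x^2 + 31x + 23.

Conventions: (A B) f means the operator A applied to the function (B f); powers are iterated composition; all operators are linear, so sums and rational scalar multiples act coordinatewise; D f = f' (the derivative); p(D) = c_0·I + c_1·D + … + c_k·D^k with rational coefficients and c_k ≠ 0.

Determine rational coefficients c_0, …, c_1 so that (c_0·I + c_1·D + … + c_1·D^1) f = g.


c_0 = -3, c_1 = -2

D^0 f = -2x^3 - (5/2)x^2 - 7x - 3
D^1 f = -6x^2 - 5x - 7
matching coefficients of g against c_0 f + c_1 Df + … from the top degree down determines the c_i
solution: c_0 = -3, c_1 = -2


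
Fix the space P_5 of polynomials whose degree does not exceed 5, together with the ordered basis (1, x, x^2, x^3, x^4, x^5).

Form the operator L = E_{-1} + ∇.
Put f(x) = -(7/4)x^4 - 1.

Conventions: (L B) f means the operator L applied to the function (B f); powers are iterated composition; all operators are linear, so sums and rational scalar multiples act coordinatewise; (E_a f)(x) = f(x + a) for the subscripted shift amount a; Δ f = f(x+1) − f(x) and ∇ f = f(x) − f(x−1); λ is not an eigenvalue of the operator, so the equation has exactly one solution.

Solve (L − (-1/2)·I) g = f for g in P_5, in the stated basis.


the result is g(x) = -(7/6)x^4 - 2/3

write g with unknown coordinates in the stated basis and equate coefficients in (L − (-1/2)·I) g = f
solving from the highest basis element down gives g = -(7/6)x^4 - 2/3
check: L g = -(7/6)x^4 - 2/3
so L g − (-1/2)·g = -(7/4)x^4 - 1 = f ✓


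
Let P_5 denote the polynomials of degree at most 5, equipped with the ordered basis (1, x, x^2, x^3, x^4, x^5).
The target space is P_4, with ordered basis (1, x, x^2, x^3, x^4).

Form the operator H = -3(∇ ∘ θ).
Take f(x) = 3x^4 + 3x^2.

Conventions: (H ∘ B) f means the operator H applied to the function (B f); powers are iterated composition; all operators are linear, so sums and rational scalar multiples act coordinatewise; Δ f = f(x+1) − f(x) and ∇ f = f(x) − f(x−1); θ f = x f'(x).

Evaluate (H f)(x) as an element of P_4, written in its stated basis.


θ f = 12x^4 + 6x^2
∇ θ f = 48x^3 - 72x^2 + 60x - 18
(-3(∇ ∘ θ)) f = -144x^3 + 216x^2 - 180x + 54

the image equals g(x) = -144x^3 + 216x^2 - 180x + 54


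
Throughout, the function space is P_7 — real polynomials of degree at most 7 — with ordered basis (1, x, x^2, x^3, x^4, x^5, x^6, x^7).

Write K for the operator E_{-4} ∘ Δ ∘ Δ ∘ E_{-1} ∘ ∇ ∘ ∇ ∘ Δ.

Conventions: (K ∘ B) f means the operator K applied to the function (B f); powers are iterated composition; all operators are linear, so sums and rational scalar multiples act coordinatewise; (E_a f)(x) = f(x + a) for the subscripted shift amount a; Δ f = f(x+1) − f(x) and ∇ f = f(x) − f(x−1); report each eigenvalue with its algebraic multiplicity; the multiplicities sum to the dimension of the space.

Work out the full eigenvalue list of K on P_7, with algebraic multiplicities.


λ = 0 (multiplicity 8)

image of 1: 0
image of x: 0
image of x^2: 0
image of x^3: 0
image of x^4: 0
image of x^5: 120
image of x^6: 720x - 3240
image of x^7: 2520x^2 - 22680x + 52080
the matrix is upper triangular; its diagonal is (0, 0, 0, 0, 0, 0, 0, 0)
for a triangular matrix the eigenvalues are the diagonal entries, with algebraic multiplicity their repetition count


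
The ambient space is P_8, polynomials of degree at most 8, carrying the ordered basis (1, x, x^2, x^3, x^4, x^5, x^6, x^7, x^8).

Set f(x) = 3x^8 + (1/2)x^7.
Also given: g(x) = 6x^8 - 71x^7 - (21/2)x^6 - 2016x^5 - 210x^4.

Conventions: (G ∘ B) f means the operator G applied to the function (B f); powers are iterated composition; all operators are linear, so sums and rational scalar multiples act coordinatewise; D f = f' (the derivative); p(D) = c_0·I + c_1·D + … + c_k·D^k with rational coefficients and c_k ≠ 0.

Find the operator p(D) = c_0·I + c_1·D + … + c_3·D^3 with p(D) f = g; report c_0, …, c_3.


D^0 f = 3x^8 + (1/2)x^7
D^1 f = 24x^7 + (7/2)x^6
D^2 f = 168x^6 + 21x^5
D^3 f = 1008x^5 + 105x^4
matching coefficients of g against c_0 f + c_1 Df + … from the top degree down determines the c_i
solution: c_0 = 2, c_1 = -3, c_2 = 0, c_3 = -2

c_0 = 2, c_1 = -3, c_2 = 0, c_3 = -2


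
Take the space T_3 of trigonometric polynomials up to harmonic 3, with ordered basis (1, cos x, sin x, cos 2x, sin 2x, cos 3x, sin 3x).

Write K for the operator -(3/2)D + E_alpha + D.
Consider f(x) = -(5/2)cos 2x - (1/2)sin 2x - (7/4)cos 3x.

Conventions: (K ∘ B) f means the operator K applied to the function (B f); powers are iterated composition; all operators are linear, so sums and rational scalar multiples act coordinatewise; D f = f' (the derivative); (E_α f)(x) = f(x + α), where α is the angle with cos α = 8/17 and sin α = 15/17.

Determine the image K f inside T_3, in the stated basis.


D f = -cos 2x + 5sin 2x + (21/4)sin 3x
(-(3/2)D) f = (3/2)cos 2x - (15/2)sin 2x - (63/8)sin 3x
E_alpha f = (565/578)cos 2x + (1361/578)sin 2x + (8554/4913)cos 3x - (3465/19652)sin 3x
D f = -cos 2x + 5sin 2x + (21/4)sin 3x
(-(3/2)D + E_alpha + D) f = (427/289)cos 2x - (42/289)sin 2x + (8554/4913)cos 3x - (110103/39304)sin 3x

the image equals g(x) = (427/289)cos 2x - (42/289)sin 2x + (8554/4913)cos 3x - (110103/39304)sin 3x


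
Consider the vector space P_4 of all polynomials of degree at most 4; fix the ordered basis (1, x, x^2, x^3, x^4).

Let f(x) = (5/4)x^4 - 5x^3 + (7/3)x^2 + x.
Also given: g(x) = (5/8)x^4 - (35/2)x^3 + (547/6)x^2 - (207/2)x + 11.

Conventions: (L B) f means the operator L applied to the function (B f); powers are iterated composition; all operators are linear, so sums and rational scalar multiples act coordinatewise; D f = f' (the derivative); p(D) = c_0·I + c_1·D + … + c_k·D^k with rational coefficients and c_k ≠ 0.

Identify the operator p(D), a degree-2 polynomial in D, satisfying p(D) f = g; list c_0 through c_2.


p(D) = (1/2)·I − 3·D + 3·D^2, i.e. c_0 = 1/2, c_1 = -3, c_2 = 3

D^0 f = (5/4)x^4 - 5x^3 + (7/3)x^2 + x
D^1 f = 5x^3 - 15x^2 + (14/3)x + 1
D^2 f = 15x^2 - 30x + 14/3
matching coefficients of g against c_0 f + c_1 Df + … from the top degree down determines the c_i
solution: c_0 = 1/2, c_1 = -3, c_2 = 3


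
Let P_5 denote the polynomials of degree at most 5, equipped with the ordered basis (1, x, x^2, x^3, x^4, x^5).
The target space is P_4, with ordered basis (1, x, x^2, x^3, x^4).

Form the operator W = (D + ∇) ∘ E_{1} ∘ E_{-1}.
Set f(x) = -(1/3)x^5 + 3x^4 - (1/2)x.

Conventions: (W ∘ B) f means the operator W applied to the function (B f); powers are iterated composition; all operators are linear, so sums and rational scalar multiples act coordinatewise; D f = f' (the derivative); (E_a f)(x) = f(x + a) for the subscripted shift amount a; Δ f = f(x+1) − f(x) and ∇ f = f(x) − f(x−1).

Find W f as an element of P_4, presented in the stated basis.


the image equals g(x) = -(10/3)x^4 + (82/3)x^3 - (64/3)x^2 + (41/3)x - 13/3

E_{-1} f = -(1/3)x^5 + (14/3)x^4 - (46/3)x^3 + (64/3)x^2 - (85/6)x + 23/6
E_{1} E_{-1} f = -(1/3)x^5 + 3x^4 - (1/2)x
D E_{1} E_{-1} f = -(5/3)x^4 + 12x^3 - 1/2
∇ E_{1} E_{-1} f = -(5/3)x^4 + (46/3)x^3 - (64/3)x^2 + (41/3)x - 23/6
(D + ∇) E_{1} E_{-1} f = -(10/3)x^4 + (82/3)x^3 - (64/3)x^2 + (41/3)x - 13/3


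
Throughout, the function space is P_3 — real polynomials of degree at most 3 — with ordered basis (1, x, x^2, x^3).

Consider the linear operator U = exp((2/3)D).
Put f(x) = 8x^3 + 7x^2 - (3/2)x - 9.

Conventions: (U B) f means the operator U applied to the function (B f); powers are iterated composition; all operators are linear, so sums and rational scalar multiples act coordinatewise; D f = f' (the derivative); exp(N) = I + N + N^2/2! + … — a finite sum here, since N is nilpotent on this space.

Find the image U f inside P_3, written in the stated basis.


order-1 term: 16x^2 + (28/3)x - 1
order-2 term: (32/3)x + 28/9
order-3 term: 64/27
the series for exp((2/3)D) f terminates at order 3
exp((2/3)D) f = 8x^3 + 23x^2 + (37/2)x - 122/27

g(x) = 8x^3 + 23x^2 + (37/2)x - 122/27


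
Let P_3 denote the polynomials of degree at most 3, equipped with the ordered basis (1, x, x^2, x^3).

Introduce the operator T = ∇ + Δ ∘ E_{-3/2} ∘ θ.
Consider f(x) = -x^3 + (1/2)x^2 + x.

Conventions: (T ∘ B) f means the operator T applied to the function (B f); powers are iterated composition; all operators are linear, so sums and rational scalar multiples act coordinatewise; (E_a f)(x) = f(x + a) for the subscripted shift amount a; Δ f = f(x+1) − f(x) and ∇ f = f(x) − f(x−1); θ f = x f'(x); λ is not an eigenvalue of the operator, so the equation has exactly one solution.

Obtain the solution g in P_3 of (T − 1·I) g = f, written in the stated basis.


write g with unknown coordinates in the stated basis and equate coefficients in (T − 1·I) g = f
solving from the highest basis element down gives g = x^3 + (23/2)x^2 + 47x + 189/4
check: T g = 12x^2 + 48x + 189/4
so T g − 1·g = -x^3 + (1/2)x^2 + x = f ✓

the result is g(x) = x^3 + (23/2)x^2 + 47x + 189/4


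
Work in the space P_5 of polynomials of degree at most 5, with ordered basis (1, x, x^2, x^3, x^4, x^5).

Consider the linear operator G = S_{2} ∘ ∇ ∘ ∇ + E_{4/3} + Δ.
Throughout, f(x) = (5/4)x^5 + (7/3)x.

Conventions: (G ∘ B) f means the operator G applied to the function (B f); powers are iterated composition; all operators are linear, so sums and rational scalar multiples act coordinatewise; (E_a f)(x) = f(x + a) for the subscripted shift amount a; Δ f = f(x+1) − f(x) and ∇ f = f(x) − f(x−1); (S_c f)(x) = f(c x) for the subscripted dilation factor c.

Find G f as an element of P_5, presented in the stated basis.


∇ f = (25/4)x^4 - (25/2)x^3 + (25/2)x^2 - (25/4)x + 43/12
∇ ∇ f = 25x^3 - 75x^2 + (175/2)x - 75/2
S_{2} ∇ ∇ f = 200x^3 - 300x^2 + 175x - 75/2
E_{4/3} f = (5/4)x^5 + (25/3)x^4 + (200/9)x^3 + (800/27)x^2 + (1789/81)x + 2036/243
Δ f = (25/4)x^4 + (25/2)x^3 + (25/2)x^2 + (25/4)x + 43/12
(S_{2} ∘ ∇ ∘ ∇ + E_{4/3} + Δ) f = (5/4)x^5 + (175/12)x^4 + (4225/18)x^3 - (13925/54)x^2 + (65881/324)x - 24823/972

the image equals g(x) = (5/4)x^5 + (175/12)x^4 + (4225/18)x^3 - (13925/54)x^2 + (65881/324)x - 24823/972


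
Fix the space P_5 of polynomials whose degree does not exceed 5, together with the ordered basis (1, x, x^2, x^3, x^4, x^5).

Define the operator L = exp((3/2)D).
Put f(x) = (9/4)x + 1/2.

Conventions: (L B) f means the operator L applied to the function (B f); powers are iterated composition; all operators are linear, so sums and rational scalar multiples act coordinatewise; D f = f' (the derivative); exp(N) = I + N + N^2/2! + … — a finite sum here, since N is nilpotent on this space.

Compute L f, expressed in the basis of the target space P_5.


g(x) = (9/4)x + 31/8

order-1 term: 27/8
the series for exp((3/2)D) f terminates at order 1
exp((3/2)D) f = (9/4)x + 31/8


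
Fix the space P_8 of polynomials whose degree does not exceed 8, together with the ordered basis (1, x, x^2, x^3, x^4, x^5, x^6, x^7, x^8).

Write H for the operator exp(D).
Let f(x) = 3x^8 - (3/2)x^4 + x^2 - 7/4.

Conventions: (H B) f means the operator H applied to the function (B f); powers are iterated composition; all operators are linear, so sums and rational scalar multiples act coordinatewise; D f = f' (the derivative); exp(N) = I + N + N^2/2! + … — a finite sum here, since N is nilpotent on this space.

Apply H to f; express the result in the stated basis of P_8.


order-1 term: 24x^7 - 6x^3 + 2x
order-2 term: 84x^6 - 9x^2 + 1
order-3 term: 168x^5 - 6x
order-4 term: 210x^4 - 3/2
order-5 term: 168x^3
order-6 term: 84x^2
order-7 term: 24x
order-8 term: 3
the series for exp(D) f terminates at order 8
exp(D) f = 3x^8 + 24x^7 + 84x^6 + 168x^5 + (417/2)x^4 + 162x^3 + 76x^2 + 20x + 3/4

the image equals g(x) = 3x^8 + 24x^7 + 84x^6 + 168x^5 + (417/2)x^4 + 162x^3 + 76x^2 + 20x + 3/4


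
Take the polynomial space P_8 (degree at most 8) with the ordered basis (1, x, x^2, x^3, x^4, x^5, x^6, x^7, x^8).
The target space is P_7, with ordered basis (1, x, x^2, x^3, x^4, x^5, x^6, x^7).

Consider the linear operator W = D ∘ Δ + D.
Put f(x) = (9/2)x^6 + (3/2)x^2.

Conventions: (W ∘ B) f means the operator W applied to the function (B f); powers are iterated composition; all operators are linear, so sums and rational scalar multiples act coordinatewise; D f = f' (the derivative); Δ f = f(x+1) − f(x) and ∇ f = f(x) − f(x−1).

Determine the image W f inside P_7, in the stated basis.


Δ f = 27x^5 + (135/2)x^4 + 90x^3 + (135/2)x^2 + 30x + 6
D Δ f = 135x^4 + 270x^3 + 270x^2 + 135x + 30
D f = 27x^5 + 3x
(D ∘ Δ + D) f = 27x^5 + 135x^4 + 270x^3 + 270x^2 + 138x + 30

g(x) = 27x^5 + 135x^4 + 270x^3 + 270x^2 + 138x + 30


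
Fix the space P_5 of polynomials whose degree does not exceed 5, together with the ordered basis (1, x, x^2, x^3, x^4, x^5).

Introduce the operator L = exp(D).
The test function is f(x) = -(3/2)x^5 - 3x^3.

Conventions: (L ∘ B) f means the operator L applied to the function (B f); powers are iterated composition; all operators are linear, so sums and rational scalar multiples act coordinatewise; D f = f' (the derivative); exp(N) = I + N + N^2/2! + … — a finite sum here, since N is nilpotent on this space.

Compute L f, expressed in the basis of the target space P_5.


g(x) = -(3/2)x^5 - (15/2)x^4 - 18x^3 - 24x^2 - (33/2)x - 9/2

order-1 term: -(15/2)x^4 - 9x^2
order-2 term: -15x^3 - 9x
order-3 term: -15x^2 - 3
order-4 term: -(15/2)x
order-5 term: -3/2
the series for exp(D) f terminates at order 5
exp(D) f = -(3/2)x^5 - (15/2)x^4 - 18x^3 - 24x^2 - (33/2)x - 9/2


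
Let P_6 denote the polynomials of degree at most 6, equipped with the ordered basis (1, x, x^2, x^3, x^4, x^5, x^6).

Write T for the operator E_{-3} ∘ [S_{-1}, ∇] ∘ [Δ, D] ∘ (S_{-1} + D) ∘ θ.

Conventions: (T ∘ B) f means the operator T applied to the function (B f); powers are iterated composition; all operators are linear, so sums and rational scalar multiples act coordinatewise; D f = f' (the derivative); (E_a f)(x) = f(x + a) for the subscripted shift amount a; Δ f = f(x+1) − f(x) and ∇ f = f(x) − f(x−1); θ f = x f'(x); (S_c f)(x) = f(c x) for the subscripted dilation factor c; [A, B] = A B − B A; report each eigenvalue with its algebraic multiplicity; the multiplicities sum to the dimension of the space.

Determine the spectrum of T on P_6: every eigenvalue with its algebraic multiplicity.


λ = 0 (multiplicity 7)

image of 1: 0
image of x: 0
image of x^2: 0
image of x^3: 0
image of x^4: 0
image of x^5: 0
image of x^6: 0
the matrix is upper triangular; its diagonal is (0, 0, 0, 0, 0, 0, 0)
for a triangular matrix the eigenvalues are the diagonal entries, with algebraic multiplicity their repetition count


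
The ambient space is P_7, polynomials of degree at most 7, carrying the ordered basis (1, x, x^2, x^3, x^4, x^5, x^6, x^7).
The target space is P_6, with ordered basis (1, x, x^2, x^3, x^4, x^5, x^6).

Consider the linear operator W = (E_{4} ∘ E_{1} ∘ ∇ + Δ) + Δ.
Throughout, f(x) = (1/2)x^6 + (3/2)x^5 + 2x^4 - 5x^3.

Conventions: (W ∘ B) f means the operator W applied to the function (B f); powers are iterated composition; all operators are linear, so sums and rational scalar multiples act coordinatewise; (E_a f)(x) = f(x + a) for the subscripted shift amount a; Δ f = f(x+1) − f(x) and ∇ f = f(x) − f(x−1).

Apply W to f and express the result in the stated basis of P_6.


∇ f = 3x^5 + 3x^3 - (39/2)x^2 + (37/2)x - 6
E_{1} ∇ f = 3x^5 + 15x^4 + 33x^3 + (39/2)x^2 + (7/2)x - 1
E_{4} E_{1} ∇ f = 3x^5 + 75x^4 + 753x^3 + (7551/2)x^2 + (18847/2)x + 9349
Δ f = 3x^5 + 15x^4 + 33x^3 + (39/2)x^2 + (7/2)x - 1
(E_{4} ∘ E_{1} ∘ ∇ + Δ) f = 6x^5 + 90x^4 + 786x^3 + 3795x^2 + 9427x + 9348
Δ f = 3x^5 + 15x^4 + 33x^3 + (39/2)x^2 + (7/2)x - 1
((E_{4} ∘ E_{1} ∘ ∇ + Δ) + Δ) f = 9x^5 + 105x^4 + 819x^3 + (7629/2)x^2 + (18861/2)x + 9347

the image equals g(x) = 9x^5 + 105x^4 + 819x^3 + (7629/2)x^2 + (18861/2)x + 9347


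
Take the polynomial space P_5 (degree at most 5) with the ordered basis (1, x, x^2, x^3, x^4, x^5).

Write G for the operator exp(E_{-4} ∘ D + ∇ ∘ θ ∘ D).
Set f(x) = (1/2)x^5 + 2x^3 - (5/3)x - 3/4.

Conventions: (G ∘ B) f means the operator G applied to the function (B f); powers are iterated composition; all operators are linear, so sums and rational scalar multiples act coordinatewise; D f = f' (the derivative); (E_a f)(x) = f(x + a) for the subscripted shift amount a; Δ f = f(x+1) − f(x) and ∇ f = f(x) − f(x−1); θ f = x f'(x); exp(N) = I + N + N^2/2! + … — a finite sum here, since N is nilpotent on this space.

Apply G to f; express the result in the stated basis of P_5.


the image equals g(x) = (1/2)x^5 + (5/2)x^4 + 7x^3 + 176x^2 - (1633/6)x - 3011/12

order-1 term: (5/2)x^4 + 186x^2 - 624x + 2137/3
order-2 term: 5x^3 - 15x^2 + 381x - 1175
order-3 term: 5x^2 - 30x + 227
order-4 term: (5/2)x - 15
order-5 term: 1/2
the series for exp(E_{-4} ∘ D + ∇ ∘ θ ∘ D) f terminates at order 5
exp(E_{-4} ∘ D + ∇ ∘ θ ∘ D) f = (1/2)x^5 + (5/2)x^4 + 7x^3 + 176x^2 - (1633/6)x - 3011/12


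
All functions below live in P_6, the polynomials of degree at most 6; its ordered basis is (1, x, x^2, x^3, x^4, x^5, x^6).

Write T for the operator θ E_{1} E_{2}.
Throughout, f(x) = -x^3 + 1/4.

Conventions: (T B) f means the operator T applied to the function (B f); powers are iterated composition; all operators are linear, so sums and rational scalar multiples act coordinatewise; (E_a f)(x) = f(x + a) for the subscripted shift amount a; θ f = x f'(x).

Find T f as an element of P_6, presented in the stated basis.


g(x) = -3x^3 - 18x^2 - 27x

E_{2} f = -x^3 - 6x^2 - 12x - 31/4
E_{1} E_{2} f = -x^3 - 9x^2 - 27x - 107/4
θ E_{1} E_{2} f = -3x^3 - 18x^2 - 27x


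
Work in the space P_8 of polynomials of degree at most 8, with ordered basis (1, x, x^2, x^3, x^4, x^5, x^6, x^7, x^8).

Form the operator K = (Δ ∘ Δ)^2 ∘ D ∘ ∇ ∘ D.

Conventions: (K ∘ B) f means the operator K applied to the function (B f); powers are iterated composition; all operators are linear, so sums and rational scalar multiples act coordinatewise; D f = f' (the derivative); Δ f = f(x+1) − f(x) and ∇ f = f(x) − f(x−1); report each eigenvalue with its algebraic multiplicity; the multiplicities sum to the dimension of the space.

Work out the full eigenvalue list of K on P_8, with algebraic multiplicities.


λ = 0 (multiplicity 9)

image of 1: 0
image of x: 0
image of x^2: 0
image of x^3: 0
image of x^4: 0
image of x^5: 0
image of x^6: 0
image of x^7: 5040
image of x^8: 40320x + 60480
the matrix is upper triangular; its diagonal is (0, 0, 0, 0, 0, 0, 0, 0, 0)
for a triangular matrix the eigenvalues are the diagonal entries, with algebraic multiplicity their repetition count


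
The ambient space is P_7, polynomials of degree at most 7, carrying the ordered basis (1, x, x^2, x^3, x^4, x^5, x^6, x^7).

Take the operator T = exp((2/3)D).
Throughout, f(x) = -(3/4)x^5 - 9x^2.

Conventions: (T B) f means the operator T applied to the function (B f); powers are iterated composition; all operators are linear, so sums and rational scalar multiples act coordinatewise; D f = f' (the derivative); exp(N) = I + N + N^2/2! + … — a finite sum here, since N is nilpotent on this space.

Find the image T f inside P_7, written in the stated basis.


the image equals g(x) = -(3/4)x^5 - (5/2)x^4 - (10/3)x^3 - (101/9)x^2 - (344/27)x - 332/81

order-1 term: -(5/2)x^4 - 12x
order-2 term: -(10/3)x^3 - 4
order-3 term: -(20/9)x^2
order-4 term: -(20/27)x
order-5 term: -8/81
the series for exp((2/3)D) f terminates at order 5
exp((2/3)D) f = -(3/4)x^5 - (5/2)x^4 - (10/3)x^3 - (101/9)x^2 - (344/27)x - 332/81


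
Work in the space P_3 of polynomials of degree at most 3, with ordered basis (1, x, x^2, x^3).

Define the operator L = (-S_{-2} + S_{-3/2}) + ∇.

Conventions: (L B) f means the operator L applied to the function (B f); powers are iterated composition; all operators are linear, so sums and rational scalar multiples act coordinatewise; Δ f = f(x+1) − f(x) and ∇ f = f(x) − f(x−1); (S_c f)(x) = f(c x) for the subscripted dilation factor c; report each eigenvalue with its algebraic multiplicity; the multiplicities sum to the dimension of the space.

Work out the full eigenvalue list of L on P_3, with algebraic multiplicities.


λ = -7/4 (multiplicity 1), λ = 0 (multiplicity 1), λ = 1/2 (multiplicity 1), λ = 37/8 (multiplicity 1)

image of 1: 0
image of x: (1/2)x + 1
image of x^2: -(7/4)x^2 + 2x - 1
image of x^3: (37/8)x^3 + 3x^2 - 3x + 1
the matrix is upper triangular; its diagonal is (0, 1/2, -7/4, 37/8)
for a triangular matrix the eigenvalues are the diagonal entries, with algebraic multiplicity their repetition count


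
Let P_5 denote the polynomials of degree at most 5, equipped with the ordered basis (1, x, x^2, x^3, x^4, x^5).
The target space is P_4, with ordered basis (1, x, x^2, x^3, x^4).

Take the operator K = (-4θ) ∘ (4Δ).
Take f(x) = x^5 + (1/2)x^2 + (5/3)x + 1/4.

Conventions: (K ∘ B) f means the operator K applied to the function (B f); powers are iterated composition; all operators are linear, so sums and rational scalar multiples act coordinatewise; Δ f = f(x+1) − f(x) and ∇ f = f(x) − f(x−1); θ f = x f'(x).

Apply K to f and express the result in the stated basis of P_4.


Δ f = 5x^4 + 10x^3 + 10x^2 + 6x + 19/6
(4Δ) f = 20x^4 + 40x^3 + 40x^2 + 24x + 38/3
θ (4Δ) f = 80x^4 + 120x^3 + 80x^2 + 24x
(-4θ) (4Δ) f = -320x^4 - 480x^3 - 320x^2 - 96x

the result is g(x) = -320x^4 - 480x^3 - 320x^2 - 96x


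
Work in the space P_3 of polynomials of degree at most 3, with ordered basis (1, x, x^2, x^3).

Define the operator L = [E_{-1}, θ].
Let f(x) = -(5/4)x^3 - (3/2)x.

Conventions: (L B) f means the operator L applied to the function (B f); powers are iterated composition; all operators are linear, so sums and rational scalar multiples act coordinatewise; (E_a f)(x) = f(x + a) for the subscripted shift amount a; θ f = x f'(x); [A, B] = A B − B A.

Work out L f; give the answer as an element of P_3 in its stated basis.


the image equals g(x) = (15/4)x^2 - (15/2)x + 21/4

θ f = -(15/4)x^3 - (3/2)x
E_{-1} θ f = -(15/4)x^3 + (45/4)x^2 - (51/4)x + 21/4
E_{-1} f = -(5/4)x^3 + (15/4)x^2 - (21/4)x + 11/4
θ E_{-1} f = -(15/4)x^3 + (15/2)x^2 - (21/4)x
[E_{-1}, θ] f = (15/4)x^2 - (15/2)x + 21/4


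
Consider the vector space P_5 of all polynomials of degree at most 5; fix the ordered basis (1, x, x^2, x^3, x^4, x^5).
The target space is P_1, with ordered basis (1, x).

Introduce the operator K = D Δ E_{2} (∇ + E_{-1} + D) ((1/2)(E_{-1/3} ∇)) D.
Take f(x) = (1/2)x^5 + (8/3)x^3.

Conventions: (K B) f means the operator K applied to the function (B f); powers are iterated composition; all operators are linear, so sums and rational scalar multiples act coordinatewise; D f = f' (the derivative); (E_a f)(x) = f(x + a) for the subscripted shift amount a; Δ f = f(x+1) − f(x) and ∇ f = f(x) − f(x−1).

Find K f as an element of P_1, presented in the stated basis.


g(x) = 30x + 80

D f = (5/2)x^4 + 8x^2
∇ D f = 10x^3 - 15x^2 + 26x - 21/2
E_{-1/3} ∇ D f = 10x^3 - 25x^2 + (118/3)x - 1145/54
((1/2)(E_{-1/3} ∇)) D f = 5x^3 - (25/2)x^2 + (59/3)x - 1145/108
∇ ((1/2)(E_{-1/3} ∇)) D f = 15x^2 - 40x + 223/6
E_{-1} ((1/2)(E_{-1/3} ∇)) D f = 5x^3 - (55/2)x^2 + (179/3)x - 5159/108
D ((1/2)(E_{-1/3} ∇)) D f = 15x^2 - 25x + 59/3
(∇ + E_{-1} + D) ((1/2)(E_{-1/3} ∇)) D f = 5x^3 + (5/2)x^2 - (16/3)x + 979/108
E_{2} (∇ + E_{-1} + D) ((1/2)(E_{-1/3} ∇)) D f = 5x^3 + (65/2)x^2 + (194/3)x + 5227/108
Δ E_{2} (∇ + E_{-1} + D) ((1/2)(E_{-1/3} ∇)) D f = 15x^2 + 80x + 613/6
D (Δ E_{2} (∇ + E_{-1} + D)) ((1/2)(E_{-1/3} ∇)) D f = 30x + 80


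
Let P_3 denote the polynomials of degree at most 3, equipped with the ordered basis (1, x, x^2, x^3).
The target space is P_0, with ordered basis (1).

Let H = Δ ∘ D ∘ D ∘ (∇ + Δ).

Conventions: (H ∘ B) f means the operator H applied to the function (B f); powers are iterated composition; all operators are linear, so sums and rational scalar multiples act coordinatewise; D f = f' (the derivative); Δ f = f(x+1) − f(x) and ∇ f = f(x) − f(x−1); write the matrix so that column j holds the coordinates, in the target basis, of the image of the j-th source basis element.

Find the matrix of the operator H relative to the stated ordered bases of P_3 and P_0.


image of 1: 0
image of x: 0
image of x^2: 0
image of x^3: 0
each image's coordinates form column j of the matrix

the matrix is [[0, 0, 0, 0]] (rows listed top to bottom)


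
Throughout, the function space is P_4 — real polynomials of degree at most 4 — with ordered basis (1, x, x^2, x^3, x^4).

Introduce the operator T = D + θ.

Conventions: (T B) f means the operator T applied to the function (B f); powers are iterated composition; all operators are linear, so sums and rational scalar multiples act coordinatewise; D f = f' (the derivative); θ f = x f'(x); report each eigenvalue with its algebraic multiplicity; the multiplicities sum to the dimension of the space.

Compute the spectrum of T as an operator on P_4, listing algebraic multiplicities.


image of 1: 0
image of x: x + 1
image of x^2: 2x^2 + 2x
image of x^3: 3x^3 + 3x^2
image of x^4: 4x^4 + 4x^3
the matrix is upper triangular; its diagonal is (0, 1, 2, 3, 4)
for a triangular matrix the eigenvalues are the diagonal entries, with algebraic multiplicity their repetition count

λ = 0 (multiplicity 1), λ = 1 (multiplicity 1), λ = 2 (multiplicity 1), λ = 3 (multiplicity 1), λ = 4 (multiplicity 1)


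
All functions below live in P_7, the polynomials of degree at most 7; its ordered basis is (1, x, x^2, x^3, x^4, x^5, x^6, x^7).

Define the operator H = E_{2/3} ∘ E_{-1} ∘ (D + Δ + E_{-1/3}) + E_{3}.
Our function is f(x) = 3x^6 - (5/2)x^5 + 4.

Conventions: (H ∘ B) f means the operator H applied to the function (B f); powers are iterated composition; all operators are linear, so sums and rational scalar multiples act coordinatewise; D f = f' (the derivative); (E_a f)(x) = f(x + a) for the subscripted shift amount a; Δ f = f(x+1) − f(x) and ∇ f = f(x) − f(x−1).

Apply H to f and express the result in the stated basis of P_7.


g(x) = 6x^6 + 73x^5 + (2135/6)x^4 + (12730/9)x^3 + (80225/27)x^2 + (272140/81)x + 257221/162

D f = 18x^5 - (25/2)x^4
Δ f = 18x^5 + (65/2)x^4 + 35x^3 + 20x^2 + (11/2)x + 1/2
E_{-1/3} f = 3x^6 - (17/2)x^5 + (55/6)x^4 - 5x^3 + (40/27)x^2 - (37/162)x + 1951/486
(D + Δ + E_{-1/3}) f = 3x^6 + (55/2)x^5 + (175/6)x^4 + 30x^3 + (580/27)x^2 + (427/81)x + 1097/243
E_{-1} (D + Δ + E_{-1/3}) f = 3x^6 + (19/2)x^5 - (190/3)x^4 + (385/3)x^3 - (3335/27)x^2 + (8933/162)x - 1120/243
E_{2/3} E_{-1} (D + Δ + E_{-1/3}) f = 3x^6 + (43/2)x^5 - (35/3)x^4 + (175/9)x^3 + (35/27)x^2 - (283/162)x + 347/81
E_{3} f = 3x^6 + (103/2)x^5 + (735/2)x^4 + 1395x^3 + 2970x^2 + (6723/2)x + 3167/2
(E_{2/3} ∘ E_{-1} ∘ (D + Δ + E_{-1/3}) + E_{3}) f = 6x^6 + 73x^5 + (2135/6)x^4 + (12730/9)x^3 + (80225/27)x^2 + (272140/81)x + 257221/162


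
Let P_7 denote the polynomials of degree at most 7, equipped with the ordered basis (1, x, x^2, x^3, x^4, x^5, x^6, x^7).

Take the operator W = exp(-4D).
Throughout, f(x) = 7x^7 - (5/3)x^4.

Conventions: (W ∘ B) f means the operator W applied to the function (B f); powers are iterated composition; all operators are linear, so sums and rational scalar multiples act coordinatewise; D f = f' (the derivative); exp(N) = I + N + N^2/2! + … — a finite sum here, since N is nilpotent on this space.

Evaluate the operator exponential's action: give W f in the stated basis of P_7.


order-1 term: -196x^6 + (80/3)x^3
order-2 term: 2352x^5 - 160x^2
order-3 term: -15680x^4 + (1280/3)x
order-4 term: 62720x^3 - 1280/3
order-5 term: -150528x^2
order-6 term: 200704x
order-7 term: -114688
the series for exp(-4D) f terminates at order 7
exp(-4D) f = 7x^7 - 196x^6 + 2352x^5 - (47045/3)x^4 + (188240/3)x^3 - 150688x^2 + (603392/3)x - 345344/3

the result is g(x) = 7x^7 - 196x^6 + 2352x^5 - (47045/3)x^4 + (188240/3)x^3 - 150688x^2 + (603392/3)x - 345344/3


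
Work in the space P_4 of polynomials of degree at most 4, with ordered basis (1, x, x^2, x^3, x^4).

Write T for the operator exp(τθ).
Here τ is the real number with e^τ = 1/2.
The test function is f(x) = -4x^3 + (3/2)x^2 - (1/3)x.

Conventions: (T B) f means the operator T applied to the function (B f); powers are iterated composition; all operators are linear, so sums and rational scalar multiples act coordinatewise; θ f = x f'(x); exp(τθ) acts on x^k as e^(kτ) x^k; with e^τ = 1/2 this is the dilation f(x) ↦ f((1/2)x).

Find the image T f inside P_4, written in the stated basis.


the result is g(x) = -(1/2)x^3 + (3/8)x^2 - (1/6)x

exp(τθ) x^k = e^(kτ) x^k; with e^τ = 1/2 this sends x^k to (1/2)^k x^k
x ↦ 1/2 x
x^2 ↦ 1/4 x^2
x^3 ↦ 1/8 x^3
applying this coordinatewise to f: exp(τθ) f = -(1/2)x^3 + (3/8)x^2 - (1/6)x


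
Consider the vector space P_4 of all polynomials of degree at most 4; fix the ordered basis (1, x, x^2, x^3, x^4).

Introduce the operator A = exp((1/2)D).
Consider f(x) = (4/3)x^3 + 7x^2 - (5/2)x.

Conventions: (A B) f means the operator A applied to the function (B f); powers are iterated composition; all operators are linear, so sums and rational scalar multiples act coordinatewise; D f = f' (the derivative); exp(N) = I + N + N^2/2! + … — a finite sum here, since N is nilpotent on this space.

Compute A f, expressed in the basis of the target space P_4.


order-1 term: 2x^2 + 7x - 5/4
order-2 term: x + 7/4
order-3 term: 1/6
the series for exp((1/2)D) f terminates at order 3
exp((1/2)D) f = (4/3)x^3 + 9x^2 + (11/2)x + 2/3

the result is g(x) = (4/3)x^3 + 9x^2 + (11/2)x + 2/3


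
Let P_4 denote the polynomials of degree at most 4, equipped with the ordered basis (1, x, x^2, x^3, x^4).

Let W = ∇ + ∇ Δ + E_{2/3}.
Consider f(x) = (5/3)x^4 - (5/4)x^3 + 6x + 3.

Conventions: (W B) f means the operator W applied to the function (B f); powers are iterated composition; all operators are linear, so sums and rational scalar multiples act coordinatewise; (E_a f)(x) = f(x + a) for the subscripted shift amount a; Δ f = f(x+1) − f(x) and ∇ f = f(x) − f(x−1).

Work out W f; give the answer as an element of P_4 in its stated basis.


∇ f = (20/3)x^3 - (55/4)x^2 + (125/12)x + 37/12
Δ f = (20/3)x^3 + (25/4)x^2 + (35/12)x + 77/12
∇ Δ f = 20x^2 - (15/2)x + 10/3
E_{2/3} f = (5/3)x^4 + (115/36)x^3 + (35/18)x^2 + (511/81)x + 1691/243
(∇ + ∇ Δ + E_{2/3}) f = (5/3)x^4 + (355/36)x^3 + (295/36)x^2 + (2989/324)x + 13001/972

the result is g(x) = (5/3)x^4 + (355/36)x^3 + (295/36)x^2 + (2989/324)x + 13001/972


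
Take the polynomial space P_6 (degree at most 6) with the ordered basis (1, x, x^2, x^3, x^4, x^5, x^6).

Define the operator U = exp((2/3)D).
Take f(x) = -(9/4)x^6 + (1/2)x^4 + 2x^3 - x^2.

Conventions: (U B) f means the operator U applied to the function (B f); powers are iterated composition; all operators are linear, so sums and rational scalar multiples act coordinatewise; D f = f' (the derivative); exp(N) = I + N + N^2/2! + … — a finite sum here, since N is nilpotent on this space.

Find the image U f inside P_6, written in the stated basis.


order-1 term: -9x^5 + (4/3)x^3 + 4x^2 - (4/3)x
order-2 term: -15x^4 + (4/3)x^2 + (8/3)x - 4/9
order-3 term: -(40/3)x^3 + (16/27)x + 16/27
order-4 term: -(20/3)x^2 + 8/81
order-5 term: -(16/9)x
order-6 term: -16/81
the series for exp((2/3)D) f terminates at order 6
exp((2/3)D) f = -(9/4)x^6 - 9x^5 - (29/2)x^4 - 10x^3 - (7/3)x^2 + (4/27)x + 4/81

g(x) = -(9/4)x^6 - 9x^5 - (29/2)x^4 - 10x^3 - (7/3)x^2 + (4/27)x + 4/81


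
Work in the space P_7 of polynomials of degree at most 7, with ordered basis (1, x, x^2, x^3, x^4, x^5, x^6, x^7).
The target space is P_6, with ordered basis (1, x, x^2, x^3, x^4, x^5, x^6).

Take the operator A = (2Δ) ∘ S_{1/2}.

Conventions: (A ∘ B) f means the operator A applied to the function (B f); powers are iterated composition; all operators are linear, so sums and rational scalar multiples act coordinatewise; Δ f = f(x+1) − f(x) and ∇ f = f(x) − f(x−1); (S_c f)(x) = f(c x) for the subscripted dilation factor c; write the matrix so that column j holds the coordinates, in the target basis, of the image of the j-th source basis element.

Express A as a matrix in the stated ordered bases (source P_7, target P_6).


image of 1: 0
image of x: 1
image of x^2: x + 1/2
image of x^3: (3/4)x^2 + (3/4)x + 1/4
image of x^4: (1/2)x^3 + (3/4)x^2 + (1/2)x + 1/8
image of x^5: (5/16)x^4 + (5/8)x^3 + (5/8)x^2 + (5/16)x + 1/16
image of x^6: (3/16)x^5 + (15/32)x^4 + (5/8)x^3 + (15/32)x^2 + (3/16)x + 1/32
image of x^7: (7/64)x^6 + (21/64)x^5 + (35/64)x^4 + (35/64)x^3 + (21/64)x^2 + (7/64)x + 1/64
each image's coordinates form column j of the matrix

the matrix is [[0, 1, 1/2, 1/4, 1/8, 1/16, 1/32, 1/64]; [0, 0, 1, 3/4, 1/2, 5/16, 3/16, 7/64]; [0, 0, 0, 3/4, 3/4, 5/8, 15/32, 21/64]; [0, 0, 0, 0, 1/2, 5/8, 5/8, 35/64]; [0, 0, 0, 0, 0, 5/16, 15/32, 35/64]; [0, 0, 0, 0, 0, 0, 3/16, 21/64]; [0, 0, 0, 0, 0, 0, 0, 7/64]] (rows listed top to bottom)


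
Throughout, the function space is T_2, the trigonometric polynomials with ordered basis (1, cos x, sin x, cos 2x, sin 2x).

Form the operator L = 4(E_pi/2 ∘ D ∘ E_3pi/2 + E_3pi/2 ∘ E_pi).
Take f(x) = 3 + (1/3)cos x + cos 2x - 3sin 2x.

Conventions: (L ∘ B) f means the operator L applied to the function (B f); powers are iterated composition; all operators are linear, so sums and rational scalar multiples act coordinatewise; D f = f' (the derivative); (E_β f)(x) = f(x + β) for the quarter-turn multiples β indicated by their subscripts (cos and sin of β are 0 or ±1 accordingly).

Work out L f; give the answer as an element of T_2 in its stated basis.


the image equals g(x) = 12 - (8/3)sin x - 28cos 2x + 4sin 2x

E_3pi/2 f = 3 + (1/3)sin x - cos 2x + 3sin 2x
D E_3pi/2 f = (1/3)cos x + 6cos 2x + 2sin 2x
E_pi/2 (D ∘ E_3pi/2) f = -(1/3)sin x - 6cos 2x - 2sin 2x
E_pi f = 3 - (1/3)cos x + cos 2x - 3sin 2x
E_3pi/2 E_pi f = 3 - (1/3)sin x - cos 2x + 3sin 2x
(E_pi/2 ∘ D ∘ E_3pi/2 + E_3pi/2 ∘ E_pi) f = 3 - (2/3)sin x - 7cos 2x + sin 2x
(4(E_pi/2 ∘ D ∘ E_3pi/2 + E_3pi/2 ∘ E_pi)) f = 12 - (8/3)sin x - 28cos 2x + 4sin 2x


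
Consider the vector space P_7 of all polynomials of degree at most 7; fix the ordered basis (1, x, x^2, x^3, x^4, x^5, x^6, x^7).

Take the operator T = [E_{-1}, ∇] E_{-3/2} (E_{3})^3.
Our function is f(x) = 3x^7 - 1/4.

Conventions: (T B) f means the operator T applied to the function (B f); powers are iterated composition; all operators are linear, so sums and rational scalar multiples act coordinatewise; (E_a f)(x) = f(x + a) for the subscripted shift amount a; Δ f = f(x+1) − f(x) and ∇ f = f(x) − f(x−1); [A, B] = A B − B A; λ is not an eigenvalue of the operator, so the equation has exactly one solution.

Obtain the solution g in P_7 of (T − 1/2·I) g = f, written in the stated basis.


write g with unknown coordinates in the stated basis and equate coefficients in (T − 1/2·I) g = f
solving from the highest basis element down gives g = -6x^7 + 1/2
check: T g = 0
so T g − 1/2·g = 3x^7 - 1/4 = f ✓

the result is g(x) = -6x^7 + 1/2


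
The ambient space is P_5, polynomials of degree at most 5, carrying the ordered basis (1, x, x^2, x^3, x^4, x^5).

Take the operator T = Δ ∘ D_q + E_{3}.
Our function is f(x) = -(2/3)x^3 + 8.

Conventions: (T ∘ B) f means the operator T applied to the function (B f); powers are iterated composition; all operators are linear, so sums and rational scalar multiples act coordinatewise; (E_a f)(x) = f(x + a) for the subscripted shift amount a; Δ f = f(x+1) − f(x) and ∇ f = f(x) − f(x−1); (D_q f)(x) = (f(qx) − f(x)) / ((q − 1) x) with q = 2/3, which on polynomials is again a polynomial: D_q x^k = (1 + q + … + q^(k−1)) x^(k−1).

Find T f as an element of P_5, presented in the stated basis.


the image equals g(x) = -(2/3)x^3 - 6x^2 - (562/27)x - 308/27

D_q f = -(38/27)x^2
Δ D_q f = -(76/27)x - 38/27
E_{3} f = -(2/3)x^3 - 6x^2 - 18x - 10
(Δ ∘ D_q + E_{3}) f = -(2/3)x^3 - 6x^2 - (562/27)x - 308/27


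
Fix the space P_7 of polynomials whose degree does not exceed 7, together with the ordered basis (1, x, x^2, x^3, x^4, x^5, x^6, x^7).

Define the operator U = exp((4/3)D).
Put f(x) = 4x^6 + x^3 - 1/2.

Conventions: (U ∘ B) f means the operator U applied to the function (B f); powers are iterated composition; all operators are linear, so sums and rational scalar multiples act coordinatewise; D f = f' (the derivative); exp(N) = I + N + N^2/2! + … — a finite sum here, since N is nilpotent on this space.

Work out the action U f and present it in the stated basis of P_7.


g(x) = 4x^6 + 32x^5 + (320/3)x^4 + (5147/27)x^3 + (5228/27)x^2 + (8624/81)x + 35495/1458

order-1 term: 32x^5 + 4x^2
order-2 term: (320/3)x^4 + (16/3)x
order-3 term: (5120/27)x^3 + 64/27
order-4 term: (5120/27)x^2
order-5 term: (8192/81)x
order-6 term: 16384/729
the series for exp((4/3)D) f terminates at order 6
exp((4/3)D) f = 4x^6 + 32x^5 + (320/3)x^4 + (5147/27)x^3 + (5228/27)x^2 + (8624/81)x + 35495/1458


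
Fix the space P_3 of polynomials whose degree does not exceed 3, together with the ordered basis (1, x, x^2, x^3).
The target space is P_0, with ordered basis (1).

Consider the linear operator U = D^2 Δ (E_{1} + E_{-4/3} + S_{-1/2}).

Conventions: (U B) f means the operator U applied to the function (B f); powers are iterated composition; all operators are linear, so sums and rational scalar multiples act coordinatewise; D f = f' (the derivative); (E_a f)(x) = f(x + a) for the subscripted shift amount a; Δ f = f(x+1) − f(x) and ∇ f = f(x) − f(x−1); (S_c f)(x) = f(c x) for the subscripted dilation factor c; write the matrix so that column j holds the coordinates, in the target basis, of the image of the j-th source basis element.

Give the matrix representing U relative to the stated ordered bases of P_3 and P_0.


the matrix is [[0, 0, 0, 45/4]] (rows listed top to bottom)

image of 1: 0
image of x: 0
image of x^2: 0
image of x^3: 45/4
each image's coordinates form column j of the matrix
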